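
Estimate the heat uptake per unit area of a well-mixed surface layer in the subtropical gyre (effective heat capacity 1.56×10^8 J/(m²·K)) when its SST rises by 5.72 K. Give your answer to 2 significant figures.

8.9×10^8

Areal heat capacity C = 1.56×10^8 J/(m²·K) (given).
ΔQ = C ΔT = 1.56×10^8 × 5.72 = 8.92×10^8 J/m².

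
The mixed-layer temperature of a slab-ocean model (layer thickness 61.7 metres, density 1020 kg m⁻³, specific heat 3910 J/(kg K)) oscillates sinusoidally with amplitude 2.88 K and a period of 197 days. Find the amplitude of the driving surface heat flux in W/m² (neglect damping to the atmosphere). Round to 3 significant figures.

Areal heat capacity C = ρ c_p D = 1020 × 3910 × 61.7 = 2.46×10^8 J m⁻² K⁻¹.
ω = 2π / 1.70×10^7 s = 3.69×10^-7 s⁻¹.
Cω = 2.46×10^8 × 3.69×10^-7 = 90.8 W/(m²·K).
F₀ = A × Cω = 2.88 × 90.8 = 262 W/m².

262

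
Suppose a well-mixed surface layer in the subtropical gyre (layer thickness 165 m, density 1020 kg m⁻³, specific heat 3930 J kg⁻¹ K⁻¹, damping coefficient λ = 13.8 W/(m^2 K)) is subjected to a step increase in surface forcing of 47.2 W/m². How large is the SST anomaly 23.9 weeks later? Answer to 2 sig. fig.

0.89 K

Areal heat capacity C = ρ c_p D = 1020 × 3930 × 165 = 6.61×10^8 J/(m^2 K).
τ = C / λ = 6.61×10^8 / 13.8 = 4.79×10^7 s.
Equilibrium anomaly ΔT_eq = F / λ = 47.2 / 13.8 = 3.42 K.
t = 23.9 weeks = 1.45×10^7 s, so t/τ = 0.302.
ΔT(t) = ΔT_eq (1 − e^(−t/τ)) = 3.42 × (1 − e^−0.302) = 0.890 K.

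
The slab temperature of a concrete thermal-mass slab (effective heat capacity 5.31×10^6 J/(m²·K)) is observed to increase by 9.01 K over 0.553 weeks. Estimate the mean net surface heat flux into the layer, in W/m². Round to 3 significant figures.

Areal heat capacity C = 5.31×10^6 J/(m²·K) (given).
Required heat per unit area: Q = C ΔT = 5.31×10^6 × 9.01 = 4.78×10^7 J/m².
Flux F = Q / Δt = 4.78×10^7 / 3.34×10^5 s = 143 W/m².

143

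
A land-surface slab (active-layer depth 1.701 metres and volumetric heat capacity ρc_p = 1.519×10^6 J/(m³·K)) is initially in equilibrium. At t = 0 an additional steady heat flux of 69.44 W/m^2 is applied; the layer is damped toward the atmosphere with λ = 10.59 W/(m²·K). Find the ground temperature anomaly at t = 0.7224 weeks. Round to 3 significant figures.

Areal heat capacity C = ρc_p × D = 1.519×10^6 × 1.701 = 2.58×10^6 J/(m^2 K).
τ = C / λ = 2.58×10^6 / 10.59 = 2.44×10^5 s.
Equilibrium anomaly ΔT_eq = F / λ = 69.44 / 10.59 = 6.56 K.
t = 0.7224 weeks = 4.37×10^5 s, so t/τ = 1.79.
ΔT(t) = ΔT_eq (1 − e^(−t/τ)) = 6.56 × (1 − e^−1.79) = 5.46 K.

5.46 K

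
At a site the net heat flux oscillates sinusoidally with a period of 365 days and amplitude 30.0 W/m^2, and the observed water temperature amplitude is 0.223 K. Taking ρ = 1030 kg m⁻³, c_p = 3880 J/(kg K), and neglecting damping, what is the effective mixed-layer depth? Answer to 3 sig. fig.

ω = 2π / 3.15×10^7 s = 1.99×10^-7 s⁻¹.
Required C = F₀ / (A ω) = 30.0 / (0.223 × 1.99×10^-7) = 6.75×10^8 J/(m²·K).
D = C / (ρ c_p) = 6.75×10^8 / (1030 × 3880) = 169 m.

169 m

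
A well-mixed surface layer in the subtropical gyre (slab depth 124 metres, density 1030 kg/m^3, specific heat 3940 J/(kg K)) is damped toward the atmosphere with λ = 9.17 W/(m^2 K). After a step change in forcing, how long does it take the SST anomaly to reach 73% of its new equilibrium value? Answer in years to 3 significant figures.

Areal heat capacity C = ρ c_p D = 1030 × 3940 × 124 = 5.03×10^8 J/(m²·K).
τ = C / λ = 5.03×10^8 / 9.17 = 5.49×10^7 s.
Fraction reached: 1 − e^(−t/τ) = 0.73 ⇒ t = −τ ln(1 − 0.73) = τ × 1.31.
t = 7.19×10^7 s = 2.28 years.

2.28 years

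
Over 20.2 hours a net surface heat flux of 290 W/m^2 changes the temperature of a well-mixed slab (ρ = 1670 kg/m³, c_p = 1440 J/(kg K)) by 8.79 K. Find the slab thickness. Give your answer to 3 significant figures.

0.998 m

Heat input Q = F Δt = 290 × 72700 s = 2.11×10^7 J/m².
Required areal heat capacity C = Q / ΔT = 2.40×10^6 J/(m²·K).
Depth D = C / (ρ c_p) = 2.40×10^6 / (1670 × 1440) = 0.998 m.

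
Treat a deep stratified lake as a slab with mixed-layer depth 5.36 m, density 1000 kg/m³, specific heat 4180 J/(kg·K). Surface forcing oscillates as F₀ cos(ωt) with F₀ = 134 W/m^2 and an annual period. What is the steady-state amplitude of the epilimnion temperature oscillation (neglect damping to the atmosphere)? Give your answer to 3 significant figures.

Areal heat capacity C = ρ c_p D = 1000 × 4180 × 5.36 = 2.24×10^7 J/(m²·K).
Angular frequency ω = 2π / T = 2π / 3.15×10^7 s = 1.99×10^-7 s⁻¹.
Cω = 2.24×10^7 × 1.99×10^-7 = 4.46 W/(m²·K).
Amplitude A = F₀ / (Cω) = 134 / 4.46 = 30.0 K.

30.0 K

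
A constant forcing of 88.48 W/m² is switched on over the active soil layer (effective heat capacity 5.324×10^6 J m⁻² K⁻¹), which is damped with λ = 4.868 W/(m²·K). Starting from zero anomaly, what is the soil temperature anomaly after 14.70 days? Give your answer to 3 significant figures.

12.5 K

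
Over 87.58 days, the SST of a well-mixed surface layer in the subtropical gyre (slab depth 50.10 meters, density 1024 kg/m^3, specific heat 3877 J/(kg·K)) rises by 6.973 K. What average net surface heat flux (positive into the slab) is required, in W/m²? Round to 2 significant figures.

Areal heat capacity C = ρ c_p D = 1024 × 3877 × 50.10 = 1.99×10^8 J/(m²·K).
Required heat per unit area: Q = C ΔT = 1.99×10^8 × 6.973 = 1.39×10^9 J/m².
Flux F = Q / Δt = 1.39×10^9 / 7.57×10^6 s = 183 W/m².

180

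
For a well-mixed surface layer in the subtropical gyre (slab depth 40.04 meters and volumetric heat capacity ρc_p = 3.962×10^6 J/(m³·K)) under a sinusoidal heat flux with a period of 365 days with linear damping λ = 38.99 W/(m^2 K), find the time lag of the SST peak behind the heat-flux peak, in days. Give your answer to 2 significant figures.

40 days

Areal heat capacity C = ρc_p × D = 3.962×10^6 × 40.04 = 1.59×10^8 J/(m²·K).
ω = 2π / 3.15×10^7 s = 1.99×10^-7 s⁻¹.
Phase lag φ = arctan(Cω/λ) = arctan(31.6/38.99) = 0.681 rad.
Time lag = φ / ω = 0.681 / 1.99×10^-7 = 3.42×10^6 s = 39.6 days.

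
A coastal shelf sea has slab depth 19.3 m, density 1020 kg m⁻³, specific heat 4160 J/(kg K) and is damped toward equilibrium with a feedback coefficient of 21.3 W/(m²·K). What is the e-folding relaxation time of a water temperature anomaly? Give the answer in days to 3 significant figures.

Areal heat capacity C = ρ c_p D = 1020 × 4160 × 19.3 = 8.19×10^7 J m⁻² K⁻¹.
Relaxation time τ = C / λ = 8.19×10^7 / 21.3 = 3.84×10^6 s.
In days: 3.84×10^6 s / (86400 s/day) = 44.5 days.

44.5 days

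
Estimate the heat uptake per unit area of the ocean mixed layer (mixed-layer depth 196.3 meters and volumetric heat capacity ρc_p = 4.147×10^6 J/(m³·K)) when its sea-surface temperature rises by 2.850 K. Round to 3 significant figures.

2.32×10^9

Areal heat capacity C = ρc_p × D = 4.147×10^6 × 196.3 = 8.14×10^8 J/(m²·K).
ΔQ = C ΔT = 8.14×10^8 × 2.850 = 2.32×10^9 J/m².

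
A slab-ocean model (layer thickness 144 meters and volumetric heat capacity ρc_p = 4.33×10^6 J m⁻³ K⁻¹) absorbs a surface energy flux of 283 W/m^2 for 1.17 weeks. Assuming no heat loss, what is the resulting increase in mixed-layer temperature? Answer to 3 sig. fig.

Areal heat capacity C = ρc_p × D = 4.33×10^6 × 144 = 6.24×10^8 J m⁻² K⁻¹.
Net heat input Q = F Δt = 283 × (1.17 weeks × 6.048×10^5 s/week) = 2.00×10^8 J/m².
ΔT = Q / C = 2.00×10^8 / 6.24×10^8 = 0.321 K.

0.321 K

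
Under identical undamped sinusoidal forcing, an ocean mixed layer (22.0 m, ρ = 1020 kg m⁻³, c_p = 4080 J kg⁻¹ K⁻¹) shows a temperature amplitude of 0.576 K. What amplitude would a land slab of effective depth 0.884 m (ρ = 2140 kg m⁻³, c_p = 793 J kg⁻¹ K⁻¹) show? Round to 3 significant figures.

35.2 K

C_ocean = 9.16×10^7 J/(m²·K); C_land = 1.50×10^6 J/(m²·K).
A ∝ 1/C ⇒ A_land = A_ocean × C_ocean/C_land = 0.576 × 61.0 = 35.2 K.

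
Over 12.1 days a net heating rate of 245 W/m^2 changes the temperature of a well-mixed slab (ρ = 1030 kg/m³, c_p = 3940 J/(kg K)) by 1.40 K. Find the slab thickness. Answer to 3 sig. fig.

Heat input Q = F Δt = 245 × 1.05×10^6 s = 2.56×10^8 J/m².
Required areal heat capacity C = Q / ΔT = 1.83×10^8 J/(m²·K).
Depth D = C / (ρ c_p) = 1.83×10^8 / (1030 × 3940) = 45.1 m.

45.1 m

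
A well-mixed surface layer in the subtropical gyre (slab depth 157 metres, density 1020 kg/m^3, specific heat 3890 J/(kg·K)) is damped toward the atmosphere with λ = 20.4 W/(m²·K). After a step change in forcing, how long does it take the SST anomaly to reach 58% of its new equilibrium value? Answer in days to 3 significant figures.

Areal heat capacity C = ρ c_p D = 1020 × 3890 × 157 = 6.23×10^8 J/(m²·K).
τ = C / λ = 6.23×10^8 / 20.4 = 3.05×10^7 s.
Fraction reached: 1 − e^(−t/τ) = 0.58 ⇒ t = −τ ln(1 − 0.58) = τ × 0.868.
t = 2.65×10^7 s = 307 days.

307 days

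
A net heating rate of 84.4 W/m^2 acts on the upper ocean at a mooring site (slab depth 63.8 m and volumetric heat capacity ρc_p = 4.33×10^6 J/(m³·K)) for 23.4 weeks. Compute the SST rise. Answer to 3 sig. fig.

4.32 K

Areal heat capacity C = ρc_p × D = 4.33×10^6 × 63.8 = 2.76×10^8 J m⁻² K⁻¹.
Net heat input Q = F Δt = 84.4 × (23.4 weeks × 6.048×10^5 s/week) = 1.19×10^9 J/m².
ΔT = Q / C = 1.19×10^9 / 2.76×10^8 = 4.32 K.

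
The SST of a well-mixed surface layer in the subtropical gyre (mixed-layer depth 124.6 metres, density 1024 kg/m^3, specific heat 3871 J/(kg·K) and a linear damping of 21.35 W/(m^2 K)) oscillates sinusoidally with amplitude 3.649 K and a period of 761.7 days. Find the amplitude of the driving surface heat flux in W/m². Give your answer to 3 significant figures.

Areal heat capacity C = ρ c_p D = 1024 × 3871 × 124.6 = 4.94×10^8 J/(m²·K).
ω = 2π / 6.58×10^7 s = 9.55×10^-8 s⁻¹.
√((Cω)² + λ²) = √((47.2)² + 21.35²) = 51.8 W/(m²·K).
F₀ = A × √((Cω)²+λ²) = 3.649 × 51.8 = 189 W/m².

189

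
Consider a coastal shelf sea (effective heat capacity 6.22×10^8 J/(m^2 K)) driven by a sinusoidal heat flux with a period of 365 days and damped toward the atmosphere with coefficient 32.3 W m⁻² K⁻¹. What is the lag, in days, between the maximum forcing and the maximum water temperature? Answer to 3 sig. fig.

76.4 days

Areal heat capacity C = 6.22×10^8 J/(m^2 K) (given).
ω = 2π / 3.15×10^7 s = 1.99×10^-7 s⁻¹.
Phase lag φ = arctan(Cω/λ) = arctan(124/32.3) = 1.32 rad.
Time lag = φ / ω = 1.32 / 1.99×10^-7 = 6.60×10^6 s = 76.4 days.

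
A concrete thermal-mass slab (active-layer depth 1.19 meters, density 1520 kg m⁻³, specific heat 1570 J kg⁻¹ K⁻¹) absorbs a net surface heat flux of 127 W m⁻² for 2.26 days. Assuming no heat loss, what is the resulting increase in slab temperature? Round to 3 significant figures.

Areal heat capacity C = ρ c_p D = 1520 × 1570 × 1.19 = 2.84×10^6 J/(m^2 K).
Net heat input Q = F Δt = 127 × (2.26 days × 86400 s/day) = 2.48×10^7 J/m².
ΔT = Q / C = 2.48×10^7 / 2.84×10^6 = 8.73 K.

8.73 K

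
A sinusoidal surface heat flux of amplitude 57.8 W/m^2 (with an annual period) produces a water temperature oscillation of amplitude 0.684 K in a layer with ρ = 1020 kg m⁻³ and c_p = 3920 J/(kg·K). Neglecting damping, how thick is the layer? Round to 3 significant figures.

ω = 2π / 3.15×10^7 s = 1.99×10^-7 s⁻¹.
Required C = F₀ / (A ω) = 57.8 / (0.684 × 1.99×10^-7) = 4.24×10^8 J/(m²·K).
D = C / (ρ c_p) = 4.24×10^8 / (1020 × 3920) = 106 m.

106 m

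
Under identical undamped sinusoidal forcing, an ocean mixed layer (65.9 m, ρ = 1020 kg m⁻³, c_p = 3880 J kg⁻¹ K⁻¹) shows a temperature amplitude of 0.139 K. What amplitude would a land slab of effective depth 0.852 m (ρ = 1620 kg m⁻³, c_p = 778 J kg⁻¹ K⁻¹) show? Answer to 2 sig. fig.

34 K

C_ocean = 2.61×10^8 J/(m²·K); C_land = 1.07×10^6 J/(m²·K).
A ∝ 1/C ⇒ A_land = A_ocean × C_ocean/C_land = 0.139 × 243 = 33.8 K.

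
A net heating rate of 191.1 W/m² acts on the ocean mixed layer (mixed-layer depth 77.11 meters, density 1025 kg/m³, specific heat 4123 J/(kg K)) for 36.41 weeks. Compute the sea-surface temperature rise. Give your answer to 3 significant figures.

Areal heat capacity C = ρ c_p D = 1025 × 4123 × 77.11 = 3.26×10^8 J/(m²·K).
Net heat input Q = F Δt = 191.1 × (36.41 weeks × 6.048×10^5 s/week) = 4.21×10^9 J/m².
ΔT = Q / C = 4.21×10^9 / 3.26×10^8 = 12.9 K.

12.9 K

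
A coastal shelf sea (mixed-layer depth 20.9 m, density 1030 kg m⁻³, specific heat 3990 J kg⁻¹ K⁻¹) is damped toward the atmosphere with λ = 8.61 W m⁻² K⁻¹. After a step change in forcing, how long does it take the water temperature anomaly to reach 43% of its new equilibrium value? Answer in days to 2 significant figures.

Areal heat capacity C = ρ c_p D = 1030 × 3990 × 20.9 = 8.59×10^7 J/(m^2 K).
τ = C / λ = 8.59×10^7 / 8.61 = 9.98×10^6 s.
Fraction reached: 1 − e^(−t/τ) = 0.43 ⇒ t = −τ ln(1 − 0.43) = τ × 0.562.
t = 5.61×10^6 s = 64.9 days.

65 days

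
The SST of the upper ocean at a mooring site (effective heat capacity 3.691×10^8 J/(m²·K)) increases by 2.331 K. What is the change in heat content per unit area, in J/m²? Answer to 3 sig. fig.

Areal heat capacity C = 3.691×10^8 J/(m²·K) (given).
ΔQ = C ΔT = 3.69×10^8 × 2.331 = 8.60×10^8 J/m².

8.60×10^8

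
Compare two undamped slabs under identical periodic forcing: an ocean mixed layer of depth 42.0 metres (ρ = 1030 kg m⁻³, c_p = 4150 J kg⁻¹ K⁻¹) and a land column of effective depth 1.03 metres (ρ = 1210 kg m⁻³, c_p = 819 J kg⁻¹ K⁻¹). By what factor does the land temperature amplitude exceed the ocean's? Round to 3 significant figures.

C_ocean = 1030 × 4150 × 42.0 = 1.80×10^8 J/(m²·K).
C_land = 1210 × 819 × 1.03 = 1.02×10^6 J/(m²·K).
Undamped amplitude ∝ 1/C, so A_land/A_ocean = C_ocean/C_land = 176.

176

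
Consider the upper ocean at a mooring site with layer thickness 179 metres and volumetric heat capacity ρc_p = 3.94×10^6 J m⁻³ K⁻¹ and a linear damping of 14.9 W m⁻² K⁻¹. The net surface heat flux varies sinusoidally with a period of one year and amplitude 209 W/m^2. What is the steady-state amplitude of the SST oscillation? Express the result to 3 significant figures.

1.48 K

Areal heat capacity C = ρc_p × D = 3.94×10^6 × 179 = 7.05×10^8 J/(m^2 K).
Angular frequency ω = 2π / T = 2π / 3.15×10^7 s = 1.99×10^-7 s⁻¹.
√((Cω)² + λ²) = √((141)² + 14.9²) = 141 W/(m²·K).
Amplitude A = F₀ / √((Cω)²+λ²) = 209 / 141 = 1.48 K.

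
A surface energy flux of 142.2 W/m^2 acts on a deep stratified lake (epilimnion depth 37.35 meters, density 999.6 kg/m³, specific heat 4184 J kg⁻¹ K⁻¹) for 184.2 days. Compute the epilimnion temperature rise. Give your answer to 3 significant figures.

14.5 K

Areal heat capacity C = ρ c_p D = 999.6 × 4184 × 37.35 = 1.56×10^8 J m⁻² K⁻¹.
Net heat input Q = F Δt = 142.2 × (184.2 days × 86400 s/day) = 2.26×10^9 J/m².
ΔT = Q / C = 2.26×10^9 / 1.56×10^8 = 14.5 K.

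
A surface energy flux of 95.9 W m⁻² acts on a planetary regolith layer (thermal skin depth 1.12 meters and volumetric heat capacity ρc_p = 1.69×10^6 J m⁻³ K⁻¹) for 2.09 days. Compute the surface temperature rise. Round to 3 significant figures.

Areal heat capacity C = ρc_p × D = 1.69×10^6 × 1.12 = 1.89×10^6 J m⁻² K⁻¹.
Net heat input Q = F Δt = 95.9 × (2.09 days × 86400 s/day) = 1.73×10^7 J/m².
ΔT = Q / C = 1.73×10^7 / 1.89×10^6 = 9.15 K.

9.15 K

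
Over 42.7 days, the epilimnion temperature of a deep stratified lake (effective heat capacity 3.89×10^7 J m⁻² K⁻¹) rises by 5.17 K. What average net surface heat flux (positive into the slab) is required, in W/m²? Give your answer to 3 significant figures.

54.5

Areal heat capacity C = 3.89×10^7 J m⁻² K⁻¹ (given).
Required heat per unit area: Q = C ΔT = 3.89×10^7 × 5.17 = 2.01×10^8 J/m².
Flux F = Q / Δt = 2.01×10^8 / 3.69×10^6 s = 54.5 W/m².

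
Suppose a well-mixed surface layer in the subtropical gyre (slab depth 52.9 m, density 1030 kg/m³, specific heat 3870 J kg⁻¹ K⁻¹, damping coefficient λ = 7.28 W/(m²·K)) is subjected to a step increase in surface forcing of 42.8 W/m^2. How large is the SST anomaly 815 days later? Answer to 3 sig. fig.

Areal heat capacity C = ρ c_p D = 1030 × 3870 × 52.9 = 2.11×10^8 J m⁻² K⁻¹.
τ = C / λ = 2.11×10^8 / 7.28 = 2.90×10^7 s.
Equilibrium anomaly ΔT_eq = F / λ = 42.8 / 7.28 = 5.88 K.
t = 815 days = 7.04×10^7 s, so t/τ = 2.43.
ΔT(t) = ΔT_eq (1 − e^(−t/τ)) = 5.88 × (1 − e^−2.43) = 5.36 K.

5.36 K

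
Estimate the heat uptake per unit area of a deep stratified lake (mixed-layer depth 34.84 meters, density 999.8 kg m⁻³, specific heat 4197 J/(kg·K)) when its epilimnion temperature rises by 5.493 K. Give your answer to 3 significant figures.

8.03×10^8

Areal heat capacity C = ρ c_p D = 999.8 × 4197 × 34.84 = 1.46×10^8 J/(m^2 K).
ΔQ = C ΔT = 1.46×10^8 × 5.493 = 8.03×10^8 J/m².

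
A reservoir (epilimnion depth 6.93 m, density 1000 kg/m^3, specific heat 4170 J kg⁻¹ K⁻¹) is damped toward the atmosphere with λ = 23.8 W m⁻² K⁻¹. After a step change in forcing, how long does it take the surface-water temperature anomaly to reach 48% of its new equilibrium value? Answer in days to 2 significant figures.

9.2 days

Areal heat capacity C = ρ c_p D = 1000 × 4170 × 6.93 = 2.89×10^7 J m⁻² K⁻¹.
τ = C / λ = 2.89×10^7 / 23.8 = 1.21×10^6 s.
Fraction reached: 1 − e^(−t/τ) = 0.48 ⇒ t = −τ ln(1 − 0.48) = τ × 0.654.
t = 7.94×10^5 s = 9.19 days.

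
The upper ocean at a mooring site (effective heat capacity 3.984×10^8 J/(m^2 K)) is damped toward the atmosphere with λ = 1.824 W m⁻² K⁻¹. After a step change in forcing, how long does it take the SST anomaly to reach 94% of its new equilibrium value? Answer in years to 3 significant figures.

Areal heat capacity C = 3.984×10^8 J/(m^2 K) (given).
τ = C / λ = 3.98×10^8 / 1.824 = 2.18×10^8 s.
Fraction reached: 1 − e^(−t/τ) = 0.94 ⇒ t = −τ ln(1 − 0.94) = τ × 2.81.
t = 6.15×10^8 s = 19.5 years.

19.5 years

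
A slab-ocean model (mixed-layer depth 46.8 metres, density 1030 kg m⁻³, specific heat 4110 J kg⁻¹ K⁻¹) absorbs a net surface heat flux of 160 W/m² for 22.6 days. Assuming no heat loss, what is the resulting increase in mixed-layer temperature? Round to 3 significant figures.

1.58 K

Areal heat capacity C = ρ c_p D = 1030 × 4110 × 46.8 = 1.98×10^8 J/(m²·K).
Net heat input Q = F Δt = 160 × (22.6 days × 86400 s/day) = 3.12×10^8 J/m².
ΔT = Q / C = 3.12×10^8 / 1.98×10^8 = 1.58 K.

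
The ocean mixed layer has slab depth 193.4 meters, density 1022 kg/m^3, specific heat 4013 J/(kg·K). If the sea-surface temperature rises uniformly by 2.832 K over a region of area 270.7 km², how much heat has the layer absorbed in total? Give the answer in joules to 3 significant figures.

6.08×10^17 J

Areal heat capacity C = ρ c_p D = 1022 × 4013 × 193.4 = 7.93×10^8 J/(m²·K).
Heat per unit area: q = C ΔT = 7.93×10^8 × 2.832 = 2.25×10^9 J/m².
Total heat: Q = q × A = 2.25×10^9 × (270.7 × 10⁶ m²) = 6.08×10^17 J.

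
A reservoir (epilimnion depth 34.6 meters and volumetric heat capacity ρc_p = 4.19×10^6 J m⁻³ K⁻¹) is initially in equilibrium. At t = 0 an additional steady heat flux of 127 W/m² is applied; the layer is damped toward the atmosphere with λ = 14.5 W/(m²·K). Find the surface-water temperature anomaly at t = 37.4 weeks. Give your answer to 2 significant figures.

Areal heat capacity C = ρc_p × D = 4.19×10^6 × 34.6 = 1.45×10^8 J/(m²·K).
τ = C / λ = 1.45×10^8 / 14.5 = 1.00×10^7 s.
Equilibrium anomaly ΔT_eq = F / λ = 127 / 14.5 = 8.76 K.
t = 37.4 weeks = 2.26×10^7 s, so t/τ = 2.26.
ΔT(t) = ΔT_eq (1 − e^(−t/τ)) = 8.76 × (1 − e^−2.26) = 7.85 K.

7.8 K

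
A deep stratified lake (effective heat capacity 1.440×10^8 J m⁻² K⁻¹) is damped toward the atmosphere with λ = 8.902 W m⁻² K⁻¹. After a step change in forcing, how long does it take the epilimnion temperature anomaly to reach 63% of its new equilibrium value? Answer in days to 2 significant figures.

Areal heat capacity C = 1.440×10^8 J m⁻² K⁻¹ (given).
τ = C / λ = 1.44×10^8 / 8.902 = 1.62×10^7 s.
Fraction reached: 1 − e^(−t/τ) = 0.63 ⇒ t = −τ ln(1 − 0.63) = τ × 0.994.
t = 1.61×10^7 s = 186 days.

190 days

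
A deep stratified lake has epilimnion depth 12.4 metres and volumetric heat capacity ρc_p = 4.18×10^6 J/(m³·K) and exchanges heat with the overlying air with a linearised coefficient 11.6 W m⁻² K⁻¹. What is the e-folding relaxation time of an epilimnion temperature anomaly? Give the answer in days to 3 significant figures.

51.7 days

Areal heat capacity C = ρc_p × D = 4.18×10^6 × 12.4 = 5.18×10^7 J m⁻² K⁻¹.
Relaxation time τ = C / λ = 5.18×10^7 / 11.6 = 4.47×10^6 s.
In days: 4.47×10^6 s / (86400 s/day) = 51.7 days.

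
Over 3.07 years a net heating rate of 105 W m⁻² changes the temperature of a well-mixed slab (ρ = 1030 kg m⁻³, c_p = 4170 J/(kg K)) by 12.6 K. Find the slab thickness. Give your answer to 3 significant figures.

Heat input Q = F Δt = 105 × 9.69×10^7 s = 1.02×10^10 J/m².
Required areal heat capacity C = Q / ΔT = 8.07×10^8 J/(m²·K).
Depth D = C / (ρ c_p) = 8.07×10^8 / (1030 × 4170) = 188 m.

188 m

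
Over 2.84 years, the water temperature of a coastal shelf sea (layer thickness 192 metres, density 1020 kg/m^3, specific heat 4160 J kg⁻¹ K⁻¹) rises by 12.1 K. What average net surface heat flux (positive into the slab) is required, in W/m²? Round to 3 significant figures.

110

Areal heat capacity C = ρ c_p D = 1020 × 4160 × 192 = 8.15×10^8 J/(m²·K).
Required heat per unit area: Q = C ΔT = 8.15×10^8 × 12.1 = 9.86×10^9 J/m².
Flux F = Q / Δt = 9.86×10^9 / 8.96×10^7 s = 110 W/m².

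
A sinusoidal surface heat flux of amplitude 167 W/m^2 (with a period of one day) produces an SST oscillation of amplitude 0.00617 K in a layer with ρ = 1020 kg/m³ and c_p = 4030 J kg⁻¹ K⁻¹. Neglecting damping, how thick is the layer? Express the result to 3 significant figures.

90.5 m

ω = 2π / 86400 s = 7.27×10^-5 s⁻¹.
Required C = F₀ / (A ω) = 167 / (0.00617 × 7.27×10^-5) = 3.72×10^8 J/(m²·K).
D = C / (ρ c_p) = 3.72×10^8 / (1020 × 4030) = 90.5 m.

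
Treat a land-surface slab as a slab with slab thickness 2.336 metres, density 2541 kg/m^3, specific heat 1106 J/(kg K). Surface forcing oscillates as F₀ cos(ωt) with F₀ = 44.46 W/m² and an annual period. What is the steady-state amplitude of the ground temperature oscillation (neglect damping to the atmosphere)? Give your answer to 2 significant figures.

Areal heat capacity C = ρ c_p D = 2541 × 1106 × 2.336 = 6.56×10^6 J/(m^2 K).
Angular frequency ω = 2π / T = 2π / 3.15×10^7 s = 1.99×10^-7 s⁻¹.
Cω = 6.56×10^6 × 1.99×10^-7 = 1.31 W/(m²·K).
Amplitude A = F₀ / (Cω) = 44.46 / 1.31 = 34.0 K.

34 K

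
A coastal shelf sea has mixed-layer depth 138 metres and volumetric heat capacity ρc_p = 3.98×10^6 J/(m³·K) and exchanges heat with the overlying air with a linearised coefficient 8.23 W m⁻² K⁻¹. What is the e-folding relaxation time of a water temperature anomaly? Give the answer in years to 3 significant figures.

Areal heat capacity C = ρc_p × D = 3.98×10^6 × 138 = 5.49×10^8 J m⁻² K⁻¹.
Relaxation time τ = C / λ = 5.49×10^8 / 8.23 = 6.67×10^7 s.
In years: 6.67×10^7 s / (3.156×10^7 s/year) = 2.11 years.

2.11 years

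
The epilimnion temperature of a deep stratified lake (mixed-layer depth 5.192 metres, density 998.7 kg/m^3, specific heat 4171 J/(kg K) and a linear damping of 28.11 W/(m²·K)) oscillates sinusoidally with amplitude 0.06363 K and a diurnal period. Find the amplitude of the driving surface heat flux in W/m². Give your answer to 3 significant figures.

Areal heat capacity C = ρ c_p D = 998.7 × 4171 × 5.192 = 2.16×10^7 J/(m^2 K).
ω = 2π / 86400 s = 7.27×10^-5 s⁻¹.
√((Cω)² + λ²) = √((1570)² + 28.11²) = 1570 W/(m²·K).
F₀ = A × √((Cω)²+λ²) = 0.06363 × 1570 = 100 W/m².

100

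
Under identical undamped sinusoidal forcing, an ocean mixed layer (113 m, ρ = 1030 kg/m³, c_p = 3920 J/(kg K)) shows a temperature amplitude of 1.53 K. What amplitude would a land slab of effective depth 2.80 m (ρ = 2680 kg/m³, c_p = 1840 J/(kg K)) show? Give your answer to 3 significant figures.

C_ocean = 4.56×10^8 J/(m²·K); C_land = 1.38×10^7 J/(m²·K).
A ∝ 1/C ⇒ A_land = A_ocean × C_ocean/C_land = 1.53 × 33.0 = 50.6 K.

50.6 K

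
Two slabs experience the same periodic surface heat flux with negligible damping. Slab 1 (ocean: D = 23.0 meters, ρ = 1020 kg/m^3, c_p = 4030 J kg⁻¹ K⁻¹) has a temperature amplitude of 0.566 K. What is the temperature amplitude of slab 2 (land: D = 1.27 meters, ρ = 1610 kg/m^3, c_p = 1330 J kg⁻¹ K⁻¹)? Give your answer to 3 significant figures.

C_ocean = 9.45×10^7 J/(m²·K); C_land = 2.72×10^6 J/(m²·K).
A ∝ 1/C ⇒ A_land = A_ocean × C_ocean/C_land = 0.566 × 34.8 = 19.7 K.

19.7 K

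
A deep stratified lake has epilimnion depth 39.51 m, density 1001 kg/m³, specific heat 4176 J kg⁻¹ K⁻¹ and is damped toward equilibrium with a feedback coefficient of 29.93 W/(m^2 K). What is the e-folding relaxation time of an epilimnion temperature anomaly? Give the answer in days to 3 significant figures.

63.9 days

Areal heat capacity C = ρ c_p D = 1001 × 4176 × 39.51 = 1.65×10^8 J/(m²·K).
Relaxation time τ = C / λ = 1.65×10^8 / 29.93 = 5.52×10^6 s.
In days: 5.52×10^6 s / (86400 s/day) = 63.9 days.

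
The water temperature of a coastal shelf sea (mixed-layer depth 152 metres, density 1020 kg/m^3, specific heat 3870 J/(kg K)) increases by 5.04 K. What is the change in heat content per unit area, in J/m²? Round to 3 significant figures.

Areal heat capacity C = ρ c_p D = 1020 × 3870 × 152 = 6.00×10^8 J/(m²·K).
ΔQ = C ΔT = 6.00×10^8 × 5.04 = 3.02×10^9 J/m².

3.02×10^9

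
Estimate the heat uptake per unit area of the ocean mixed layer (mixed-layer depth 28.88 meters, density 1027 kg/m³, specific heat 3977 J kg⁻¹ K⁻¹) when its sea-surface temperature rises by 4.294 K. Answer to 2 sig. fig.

5.1×10^8

Areal heat capacity C = ρ c_p D = 1027 × 3977 × 28.88 = 1.18×10^8 J/(m²·K).
ΔQ = C ΔT = 1.18×10^8 × 4.294 = 5.07×10^8 J/m².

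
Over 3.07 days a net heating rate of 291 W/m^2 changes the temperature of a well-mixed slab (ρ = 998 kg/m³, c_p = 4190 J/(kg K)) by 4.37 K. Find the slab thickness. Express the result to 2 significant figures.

Heat input Q = F Δt = 291 × 2.65×10^5 s = 7.72×10^7 J/m².
Required areal heat capacity C = Q / ΔT = 1.77×10^7 J/(m²·K).
Depth D = C / (ρ c_p) = 1.77×10^7 / (998 × 4190) = 4.22 m.

4.2 m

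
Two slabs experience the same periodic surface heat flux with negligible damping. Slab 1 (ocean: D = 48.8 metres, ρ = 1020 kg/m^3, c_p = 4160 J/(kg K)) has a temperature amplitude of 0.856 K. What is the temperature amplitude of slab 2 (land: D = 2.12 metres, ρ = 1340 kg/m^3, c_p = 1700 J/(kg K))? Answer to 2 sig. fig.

37 K

C_ocean = 2.07×10^8 J/(m²·K); C_land = 4.83×10^6 J/(m²·K).
A ∝ 1/C ⇒ A_land = A_ocean × C_ocean/C_land = 0.856 × 42.9 = 36.7 K.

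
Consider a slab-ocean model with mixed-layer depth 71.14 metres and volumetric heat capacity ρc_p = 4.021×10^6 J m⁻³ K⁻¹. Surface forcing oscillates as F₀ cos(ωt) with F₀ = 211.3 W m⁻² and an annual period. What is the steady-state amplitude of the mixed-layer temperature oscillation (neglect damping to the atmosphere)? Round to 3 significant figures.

Areal heat capacity C = ρc_p × D = 4.021×10^6 × 71.14 = 2.86×10^8 J m⁻² K⁻¹.
Angular frequency ω = 2π / T = 2π / 3.15×10^7 s = 1.99×10^-7 s⁻¹.
Cω = 2.86×10^8 × 1.99×10^-7 = 57.0 W/(m²·K).
Amplitude A = F₀ / (Cω) = 211.3 / 57.0 = 3.71 K.

3.71 K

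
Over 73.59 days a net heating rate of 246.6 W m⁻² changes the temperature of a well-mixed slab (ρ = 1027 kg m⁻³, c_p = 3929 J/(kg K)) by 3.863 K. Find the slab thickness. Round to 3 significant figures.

Heat input Q = F Δt = 246.6 × 6.36×10^6 s = 1.57×10^9 J/m².
Required areal heat capacity C = Q / ΔT = 4.06×10^8 J/(m²·K).
Depth D = C / (ρ c_p) = 4.06×10^8 / (1027 × 3929) = 101 m.

101 m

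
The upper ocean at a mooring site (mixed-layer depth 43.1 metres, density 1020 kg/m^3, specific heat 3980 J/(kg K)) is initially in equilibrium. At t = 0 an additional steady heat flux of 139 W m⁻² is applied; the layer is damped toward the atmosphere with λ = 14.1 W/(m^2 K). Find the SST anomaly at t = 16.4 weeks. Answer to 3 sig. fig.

5.43 K

Areal heat capacity C = ρ c_p D = 1020 × 3980 × 43.1 = 1.75×10^8 J/(m²·K).
τ = C / λ = 1.75×10^8 / 14.1 = 1.24×10^7 s.
Equilibrium anomaly ΔT_eq = F / λ = 139 / 14.1 = 9.86 K.
t = 16.4 weeks = 9.92×10^6 s, so t/τ = 0.799.
ΔT(t) = ΔT_eq (1 − e^(−t/τ)) = 9.86 × (1 − e^−0.799) = 5.43 K.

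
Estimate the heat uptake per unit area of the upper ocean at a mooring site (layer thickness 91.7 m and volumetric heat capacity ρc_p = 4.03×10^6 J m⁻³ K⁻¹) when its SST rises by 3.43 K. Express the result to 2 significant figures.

1.3×10^9

Areal heat capacity C = ρc_p × D = 4.03×10^6 × 91.7 = 3.70×10^8 J m⁻² K⁻¹.
ΔQ = C ΔT = 3.70×10^8 × 3.43 = 1.27×10^9 J/m².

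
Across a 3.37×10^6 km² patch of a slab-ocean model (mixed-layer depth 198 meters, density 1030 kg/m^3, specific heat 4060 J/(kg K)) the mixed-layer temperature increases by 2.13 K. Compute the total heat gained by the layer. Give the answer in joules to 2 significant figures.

5.9×10^21 J

Areal heat capacity C = ρ c_p D = 1030 × 4060 × 198 = 8.28×10^8 J/(m²·K).
Heat per unit area: q = C ΔT = 8.28×10^8 × 2.13 = 1.76×10^9 J/m².
Total heat: Q = q × A = 1.76×10^9 × (3.37×10^6 × 10⁶ m²) = 5.94×10^21 J.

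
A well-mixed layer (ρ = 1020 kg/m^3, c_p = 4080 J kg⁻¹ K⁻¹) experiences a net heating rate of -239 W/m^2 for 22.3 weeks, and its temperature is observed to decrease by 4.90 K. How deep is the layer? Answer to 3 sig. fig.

158 m

Heat input Q = F Δt = -239 × 1.35×10^7 s = -3.22×10^9 J/m².
Required areal heat capacity C = Q / ΔT = 6.58×10^8 J/(m²·K).
Depth D = C / (ρ c_p) = 6.58×10^8 / (1020 × 4080) = 158 m.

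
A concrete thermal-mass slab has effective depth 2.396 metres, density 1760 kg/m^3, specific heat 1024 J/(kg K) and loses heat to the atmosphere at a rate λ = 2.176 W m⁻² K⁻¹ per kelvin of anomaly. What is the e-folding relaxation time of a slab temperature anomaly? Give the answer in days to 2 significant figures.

Areal heat capacity C = ρ c_p D = 1760 × 1024 × 2.396 = 4.32×10^6 J m⁻² K⁻¹.
Relaxation time τ = C / λ = 4.32×10^6 / 2.176 = 1.98×10^6 s.
In days: 1.98×10^6 s / (86400 s/day) = 23.0 days.

23 days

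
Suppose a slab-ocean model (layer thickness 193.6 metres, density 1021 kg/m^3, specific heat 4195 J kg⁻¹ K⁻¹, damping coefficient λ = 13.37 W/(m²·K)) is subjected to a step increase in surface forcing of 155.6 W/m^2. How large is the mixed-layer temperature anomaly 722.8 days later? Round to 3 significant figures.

Areal heat capacity C = ρ c_p D = 1021 × 4195 × 193.6 = 8.29×10^8 J/(m^2 K).
τ = C / λ = 8.29×10^8 / 13.37 = 6.20×10^7 s.
Equilibrium anomaly ΔT_eq = F / λ = 155.6 / 13.37 = 11.6 K.
t = 722.8 days = 6.24×10^7 s, so t/τ = 1.01.
ΔT(t) = ΔT_eq (1 − e^(−t/τ)) = 11.6 × (1 − e^−1.01) = 7.39 K.

7.39 K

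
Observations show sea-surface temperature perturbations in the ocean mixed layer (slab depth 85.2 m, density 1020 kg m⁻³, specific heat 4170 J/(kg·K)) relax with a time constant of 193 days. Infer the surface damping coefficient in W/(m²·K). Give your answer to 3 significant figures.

Areal heat capacity C = ρ c_p D = 1020 × 4170 × 85.2 = 3.62×10^8 J/(m²·K).
τ = 193 days = 1.67×10^7 s.
λ = C / τ = 3.62×10^8 / 1.67×10^7 = 21.7 W/(m²·K).

21.7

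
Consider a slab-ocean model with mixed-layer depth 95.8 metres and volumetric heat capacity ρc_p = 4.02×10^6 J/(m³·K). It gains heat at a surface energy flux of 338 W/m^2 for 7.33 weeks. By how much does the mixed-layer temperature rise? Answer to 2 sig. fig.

3.9 K

Areal heat capacity C = ρc_p × D = 4.02×10^6 × 95.8 = 3.85×10^8 J/(m²·K).
Net heat input Q = F Δt = 338 × (7.33 weeks × 6.048×10^5 s/week) = 1.50×10^9 J/m².
ΔT = Q / C = 1.50×10^9 / 3.85×10^8 = 3.89 K.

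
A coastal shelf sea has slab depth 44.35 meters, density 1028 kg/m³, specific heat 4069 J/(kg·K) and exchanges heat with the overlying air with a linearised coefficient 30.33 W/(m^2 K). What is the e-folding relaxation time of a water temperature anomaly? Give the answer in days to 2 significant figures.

Areal heat capacity C = ρ c_p D = 1028 × 4069 × 44.35 = 1.86×10^8 J/(m^2 K).
Relaxation time τ = C / λ = 1.86×10^8 / 30.33 = 6.12×10^6 s.
In days: 6.12×10^6 s / (86400 s/day) = 70.8 days.

71 days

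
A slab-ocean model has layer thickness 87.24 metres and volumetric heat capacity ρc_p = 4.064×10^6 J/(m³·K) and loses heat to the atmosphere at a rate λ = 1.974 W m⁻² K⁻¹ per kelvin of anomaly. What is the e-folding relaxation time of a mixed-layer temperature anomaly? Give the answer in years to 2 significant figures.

5.7 years

Areal heat capacity C = ρc_p × D = 4.064×10^6 × 87.24 = 3.55×10^8 J m⁻² K⁻¹.
Relaxation time τ = C / λ = 3.55×10^8 / 1.974 = 1.80×10^8 s.
In years: 1.80×10^8 s / (3.156×10^7 s/year) = 5.69 years.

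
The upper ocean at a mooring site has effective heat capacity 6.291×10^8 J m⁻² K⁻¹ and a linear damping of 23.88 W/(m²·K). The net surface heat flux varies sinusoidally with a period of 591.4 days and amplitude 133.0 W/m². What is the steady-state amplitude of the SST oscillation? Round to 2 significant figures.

Areal heat capacity C = 6.291×10^8 J m⁻² K⁻¹ (given).
Angular frequency ω = 2π / T = 2π / 5.11×10^7 s = 1.23×10^-7 s⁻¹.
√((Cω)² + λ²) = √((77.4)² + 23.88²) = 81.0 W/(m²·K).
Amplitude A = F₀ / √((Cω)²+λ²) = 133.0 / 81.0 = 1.64 K.

1.6 K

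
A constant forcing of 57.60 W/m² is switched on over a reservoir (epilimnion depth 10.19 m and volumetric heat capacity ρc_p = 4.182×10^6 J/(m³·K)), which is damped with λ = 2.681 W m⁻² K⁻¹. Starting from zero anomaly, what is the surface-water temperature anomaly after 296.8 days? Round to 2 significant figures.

17 K

Areal heat capacity C = ρc_p × D = 4.182×10^6 × 10.19 = 4.26×10^7 J/(m^2 K).
τ = C / λ = 4.26×10^7 / 2.681 = 1.59×10^7 s.
Equilibrium anomaly ΔT_eq = F / λ = 57.60 / 2.681 = 21.5 K.
t = 296.8 days = 2.56×10^7 s, so t/τ = 1.61.
ΔT(t) = ΔT_eq (1 − e^(−t/τ)) = 21.5 × (1 − e^−1.61) = 17.2 K.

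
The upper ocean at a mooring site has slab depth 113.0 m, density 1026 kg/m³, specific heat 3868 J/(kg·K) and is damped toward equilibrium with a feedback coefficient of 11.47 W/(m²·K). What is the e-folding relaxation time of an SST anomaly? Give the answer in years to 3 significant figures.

Areal heat capacity C = ρ c_p D = 1026 × 3868 × 113.0 = 4.48×10^8 J/(m^2 K).
Relaxation time τ = C / λ = 4.48×10^8 / 11.47 = 3.91×10^7 s.
In years: 3.91×10^7 s / (3.156×10^7 s/year) = 1.24 years.

1.24 years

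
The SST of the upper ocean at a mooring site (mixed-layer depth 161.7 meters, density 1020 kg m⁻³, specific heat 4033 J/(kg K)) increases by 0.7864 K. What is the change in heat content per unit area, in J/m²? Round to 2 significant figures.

Areal heat capacity C = ρ c_p D = 1020 × 4033 × 161.7 = 6.65×10^8 J/(m^2 K).
ΔQ = C ΔT = 6.65×10^8 × 0.7864 = 5.23×10^8 J/m².

5.2×10^8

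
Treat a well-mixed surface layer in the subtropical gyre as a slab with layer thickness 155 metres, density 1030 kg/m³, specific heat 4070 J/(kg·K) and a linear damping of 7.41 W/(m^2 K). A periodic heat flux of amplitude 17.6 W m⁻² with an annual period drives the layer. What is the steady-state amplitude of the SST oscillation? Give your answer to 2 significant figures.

Areal heat capacity C = ρ c_p D = 1030 × 4070 × 155 = 6.50×10^8 J m⁻² K⁻¹.
Angular frequency ω = 2π / T = 2π / 3.15×10^7 s = 1.99×10^-7 s⁻¹.
√((Cω)² + λ²) = √((129)² + 7.41²) = 130 W/(m²·K).
Amplitude A = F₀ / √((Cω)²+λ²) = 17.6 / 130 = 0.136 K.

0.14 K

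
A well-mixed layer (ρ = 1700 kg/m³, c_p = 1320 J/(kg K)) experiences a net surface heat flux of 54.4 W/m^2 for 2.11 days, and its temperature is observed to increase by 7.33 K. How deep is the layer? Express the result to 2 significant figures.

0.60 m

Heat input Q = F Δt = 54.4 × 1.82×10^5 s = 9.92×10^6 J/m².
Required areal heat capacity C = Q / ΔT = 1.35×10^6 J/(m²·K).
Depth D = C / (ρ c_p) = 1.35×10^6 / (1700 × 1320) = 0.603 m.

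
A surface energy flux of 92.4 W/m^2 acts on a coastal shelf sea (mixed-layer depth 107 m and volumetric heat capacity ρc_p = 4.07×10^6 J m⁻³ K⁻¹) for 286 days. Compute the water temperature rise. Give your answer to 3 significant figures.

5.24 K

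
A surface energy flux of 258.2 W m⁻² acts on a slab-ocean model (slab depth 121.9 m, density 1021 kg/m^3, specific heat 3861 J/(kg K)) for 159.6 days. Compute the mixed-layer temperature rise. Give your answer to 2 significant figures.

7.4 K

Areal heat capacity C = ρ c_p D = 1021 × 3861 × 121.9 = 4.81×10^8 J/(m²·K).
Net heat input Q = F Δt = 258.2 × (159.6 days × 86400 s/day) = 3.56×10^9 J/m².
ΔT = Q / C = 3.56×10^9 / 4.81×10^8 = 7.41 K.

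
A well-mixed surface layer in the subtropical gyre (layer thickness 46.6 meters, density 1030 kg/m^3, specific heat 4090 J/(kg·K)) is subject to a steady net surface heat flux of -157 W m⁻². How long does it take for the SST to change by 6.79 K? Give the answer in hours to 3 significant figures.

Areal heat capacity C = ρ c_p D = 1030 × 4090 × 46.6 = 1.96×10^8 J/(m²·K).
Time required: Δt = C ΔT / F = 1.96×10^8 × -6.79 / -157 = 8.49×10^6 s.
In hours: 8.49×10^6 s / (3600 s/hour) = 2360 hours.

2360 hours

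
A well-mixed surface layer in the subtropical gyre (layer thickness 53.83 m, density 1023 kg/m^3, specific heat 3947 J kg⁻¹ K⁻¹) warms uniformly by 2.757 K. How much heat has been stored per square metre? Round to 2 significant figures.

6.0×10^8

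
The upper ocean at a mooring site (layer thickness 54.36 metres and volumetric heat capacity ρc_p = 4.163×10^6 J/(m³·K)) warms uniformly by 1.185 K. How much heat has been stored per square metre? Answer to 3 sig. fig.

2.68×10^8

Areal heat capacity C = ρc_p × D = 4.163×10^6 × 54.36 = 2.26×10^8 J/(m^2 K).
ΔQ = C ΔT = 2.26×10^8 × 1.185 = 2.68×10^8 J/m².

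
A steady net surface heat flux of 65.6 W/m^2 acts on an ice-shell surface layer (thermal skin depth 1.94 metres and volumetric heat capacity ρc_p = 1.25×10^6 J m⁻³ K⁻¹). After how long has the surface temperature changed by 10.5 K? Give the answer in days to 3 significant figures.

Areal heat capacity C = ρc_p × D = 1.25×10^6 × 1.94 = 2.42×10^6 J m⁻² K⁻¹.
Time required: Δt = C ΔT / F = 2.42×10^6 × 10.5 / 65.6 = 3.88×10^5 s.
In days: 3.88×10^5 s / (86400 s/day) = 4.49 days.

4.49 days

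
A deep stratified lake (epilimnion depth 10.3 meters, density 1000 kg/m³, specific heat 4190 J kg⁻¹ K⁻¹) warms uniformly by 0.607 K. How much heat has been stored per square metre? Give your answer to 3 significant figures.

2.62×10^7

Areal heat capacity C = ρ c_p D = 1000 × 4190 × 10.3 = 4.32×10^7 J/(m²·K).
ΔQ = C ΔT = 4.32×10^7 × 0.607 = 2.62×10^7 J/m².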